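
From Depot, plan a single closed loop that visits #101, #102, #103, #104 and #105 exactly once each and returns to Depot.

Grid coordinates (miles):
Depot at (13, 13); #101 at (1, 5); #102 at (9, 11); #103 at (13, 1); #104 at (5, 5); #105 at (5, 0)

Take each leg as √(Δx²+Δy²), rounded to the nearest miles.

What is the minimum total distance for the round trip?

Minimum total distance: 41 miles.

With 5 stops there are 5!/2 = 60 distinct round trips (a route and its reverse cost the same).
Depot → #101 → #102 → #103 → #104 → #105 → Depot: 14+10+11+9+5+15 = 64
Depot → #101 → #102 → #103 → #105 → #104 → Depot: 14+10+11+8+5+11 = 59
Depot → #101 → #102 → #104 → #103 → #105 → Depot: 14+10+7+9+8+15 = 63
Depot → #101 → #102 → #104 → #105 → #103 → Depot: 14+10+7+5+8+12 = 56
Depot → #101 → #102 → #105 → #103 → #104 → Depot: 14+10+12+8+9+11 = 64
Depot → #101 → #102 → #105 → #104 → #103 → Depot: 14+10+12+5+9+12 = 62
Depot → #101 → #103 → #102 → #104 → #105 → Depot: 14+13+11+7+5+15 = 65
Depot → #101 → #103 → #102 → #105 → #104 → Depot: 14+13+11+12+5+11 = 66
Depot → #101 → #103 → #104 → #102 → #105 → Depot: 14+13+9+7+12+15 = 70
Depot → #101 → #103 → #104 → #105 → #102 → Depot: 14+13+9+5+12+4 = 57
Depot → #101 → #103 → #105 → #102 → #104 → Depot: 14+13+8+12+7+11 = 65
Depot → #101 → #103 → #105 → #104 → #102 → Depot: 14+13+8+5+7+4 = 51
Depot → #101 → #104 → #102 → #103 → #105 → Depot: 14+4+7+11+8+15 = 59
Depot → #101 → #104 → #102 → #105 → #103 → Depot: 14+4+7+12+8+12 = 57
… (46 more)
Depot → #102 → #104 → #101 → #105 → #103 → Depot: 4+7+4+6+8+12 = 41  ← best
The minimum is 41.
One optimal route: Depot → #102 → #104 → #101 → #105 → #103 → Depot (or its reverse).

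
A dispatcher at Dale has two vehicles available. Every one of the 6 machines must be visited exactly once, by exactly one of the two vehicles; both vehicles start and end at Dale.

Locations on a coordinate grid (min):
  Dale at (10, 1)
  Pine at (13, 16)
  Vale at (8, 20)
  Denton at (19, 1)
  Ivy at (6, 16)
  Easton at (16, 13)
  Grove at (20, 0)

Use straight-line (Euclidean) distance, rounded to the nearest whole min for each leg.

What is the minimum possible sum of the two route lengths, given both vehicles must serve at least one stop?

Try each way of splitting the stops between the two vehicles (each non-empty) and, for each split, find the best tour for each vehicle:
  {Pine} + {Vale, Denton, Ivy, Easton, Grove}: 30 + 54 = 84
  {Vale} + {Pine, Denton, Ivy, Easton, Grove}: 38 + 50 = 88
  {Pine, Vale} + {Denton, Ivy, Easton, Grove}: 40 + 49 = 89
  {Denton} + {Pine, Vale, Ivy, Easton, Grove}: 18 + 54 = 72
  {Pine, Denton} + {Vale, Ivy, Easton, Grove}: 40 + 55 = 95
  {Vale, Denton} + {Pine, Ivy, Easton, Grove}: 50 + 51 = 101
  … (31 splits in total)
  {Pine, Vale, Ivy, Easton} + {Denton, Grove}: 43 + 20 = 63  ← best
Best: vehicle 1 Dale → Ivy → Vale → Pine → Easton → Dale = 43; vehicle 2 Dale → Denton → Grove → Dale = 20; combined 63.

63 min — the smallest possible combined total.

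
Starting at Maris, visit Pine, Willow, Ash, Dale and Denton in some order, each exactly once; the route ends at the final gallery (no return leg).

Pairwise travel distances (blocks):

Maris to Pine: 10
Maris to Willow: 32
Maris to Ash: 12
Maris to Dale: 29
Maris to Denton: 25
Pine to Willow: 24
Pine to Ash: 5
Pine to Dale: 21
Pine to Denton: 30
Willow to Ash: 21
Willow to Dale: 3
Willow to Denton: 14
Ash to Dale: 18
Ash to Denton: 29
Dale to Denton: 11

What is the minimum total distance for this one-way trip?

There are 5! = 120 possible orderings.
Maris → Pine → Willow → Ash → Dale → Denton: 10+24+21+18+11 = 84
Maris → Pine → Willow → Ash → Denton → Dale: 10+24+21+29+11 = 95
Maris → Pine → Willow → Dale → Ash → Denton: 10+24+3+18+29 = 84
Maris → Pine → Willow → Dale → Denton → Ash: 10+24+3+11+29 = 77
Maris → Pine → Willow → Denton → Ash → Dale: 10+24+14+29+18 = 95
Maris → Pine → Willow → Denton → Dale → Ash: 10+24+14+11+18 = 77
Maris → Pine → Ash → Willow → Dale → Denton: 10+5+21+3+11 = 50
Maris → Pine → Ash → Willow → Denton → Dale: 10+5+21+14+11 = 61
Maris → Pine → Ash → Dale → Willow → Denton: 10+5+18+3+14 = 50
Maris → Pine → Ash → Dale → Denton → Willow: 10+5+18+11+14 = 58
Maris → Pine → Ash → Denton → Willow → Dale: 10+5+29+14+3 = 61
Maris → Pine → Ash → Denton → Dale → Willow: 10+5+29+11+3 = 58
Maris → Pine → Dale → Willow → Ash → Denton: 10+21+3+21+29 = 84
Maris → Pine → Dale → Willow → Denton → Ash: 10+21+3+14+29 = 77
… (106 more)
The minimum is 50.
One shortest path: Maris → Pine → Ash → Willow → Dale → Denton.

Shortest open route: 50 blocks.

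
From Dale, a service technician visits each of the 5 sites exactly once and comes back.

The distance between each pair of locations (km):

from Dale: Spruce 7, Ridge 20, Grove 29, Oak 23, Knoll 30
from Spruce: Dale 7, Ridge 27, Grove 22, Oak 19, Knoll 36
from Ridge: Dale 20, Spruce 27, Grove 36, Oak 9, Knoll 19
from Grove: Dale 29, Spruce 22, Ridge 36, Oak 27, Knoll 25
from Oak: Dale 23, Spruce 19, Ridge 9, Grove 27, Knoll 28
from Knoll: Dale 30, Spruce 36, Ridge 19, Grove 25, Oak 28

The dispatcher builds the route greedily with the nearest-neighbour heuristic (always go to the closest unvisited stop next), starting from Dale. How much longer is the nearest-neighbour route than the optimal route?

Excess over optimum: 3 km.

Dale: Spruce=7, Ridge=20, Oak=23, Grove=29, Knoll=30 ⇒ Spruce
Spruce: Oak=19, Grove=22, Ridge=27, Knoll=36 ⇒ Oak
Oak: Ridge=9, Grove=27, Knoll=28 ⇒ Ridge
Ridge: Knoll=19, Grove=36 ⇒ Knoll
Knoll: Grove=25 ⇒ Grove
NN route Dale → Spruce → Oak → Ridge → Knoll → Grove → Dale costs 108.
Optimal: Dale → Spruce → Grove → Knoll → Ridge → Oak → Dale costs 105 (by enumerating all 60 distinct tours).
Excess = 108 − 105 = 3.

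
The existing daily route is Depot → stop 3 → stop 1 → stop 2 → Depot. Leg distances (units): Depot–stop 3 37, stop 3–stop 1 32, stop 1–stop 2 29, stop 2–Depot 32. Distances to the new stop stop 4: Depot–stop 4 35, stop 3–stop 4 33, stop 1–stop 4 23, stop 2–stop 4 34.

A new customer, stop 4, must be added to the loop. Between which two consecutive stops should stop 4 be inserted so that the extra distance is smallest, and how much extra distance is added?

Insertion cost between consecutive stops i–j is d(i,stop 4) + d(stop 4,j) − d(i,j):
  between Depot and stop 3: 35 + 33 − 37 = 31
  between stop 3 and stop 1: 33 + 23 − 32 = 24
  between stop 1 and stop 2: 23 + 34 − 29 = 28
  between stop 2 and Depot: 34 + 35 − 32 = 37
Cheapest insertion is between stop 3 and stop 1, adding 24.
New total = 130 + 24 = 154.

Adding 24 by placing stop 4 on the stop 3–stop 1 leg.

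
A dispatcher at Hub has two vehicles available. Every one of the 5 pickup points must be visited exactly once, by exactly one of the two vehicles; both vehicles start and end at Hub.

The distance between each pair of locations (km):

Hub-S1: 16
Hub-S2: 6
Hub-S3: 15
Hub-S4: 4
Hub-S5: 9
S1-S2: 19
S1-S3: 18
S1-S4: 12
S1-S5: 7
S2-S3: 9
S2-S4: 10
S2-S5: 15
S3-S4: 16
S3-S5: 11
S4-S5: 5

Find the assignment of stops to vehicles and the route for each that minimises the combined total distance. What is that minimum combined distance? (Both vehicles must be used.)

57 km — the smallest possible combined total.

Check every non-empty split of the stops between the two vehicles; for each half take its own optimal tour:
  {S1} + {S2, S3, S4, S5}: 32 + 35 = 67
  {S2} + {S1, S3, S4, S5}: 12 + 49 = 61
  {S1, S2} + {S3, S4, S5}: 41 + 35 = 76
  {S3} + {S1, S2, S4, S5}: 30 + 41 = 71
  {S1, S3} + {S2, S4, S5}: 49 + 30 = 79
  {S2, S3} + {S1, S4, S5}: 30 + 32 = 62
  … (15 splits in total)
  {S4} + {S1, S2, S3, S5}: 8 + 49 = 57  ← best
Best: vehicle 1 Hub → S4 → Hub = 8; vehicle 2 Hub → S1 → S5 → S3 → S2 → Hub = 49; combined 57.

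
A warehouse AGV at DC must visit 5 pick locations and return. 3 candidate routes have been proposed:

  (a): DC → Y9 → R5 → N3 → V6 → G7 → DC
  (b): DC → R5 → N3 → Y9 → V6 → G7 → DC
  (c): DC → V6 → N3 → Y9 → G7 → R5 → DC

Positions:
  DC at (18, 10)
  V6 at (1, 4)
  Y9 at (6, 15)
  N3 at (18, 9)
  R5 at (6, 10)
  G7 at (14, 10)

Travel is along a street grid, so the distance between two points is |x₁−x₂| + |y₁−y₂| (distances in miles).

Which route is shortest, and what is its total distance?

Shortest is (a), total 80 miles.

(a): 17 + 5 + 13 + 22 + 19 + 4 = 80
(b): 12 + 13 + 18 + 16 + 19 + 4 = 82
(c): 23 + 22 + 18 + 13 + 8 + 12 = 96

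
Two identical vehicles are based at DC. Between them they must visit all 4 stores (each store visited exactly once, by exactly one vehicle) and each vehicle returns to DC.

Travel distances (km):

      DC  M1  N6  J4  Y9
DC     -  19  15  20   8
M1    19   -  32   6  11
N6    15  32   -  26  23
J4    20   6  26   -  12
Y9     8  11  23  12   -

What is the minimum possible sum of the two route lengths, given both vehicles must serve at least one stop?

Minimum combined distance: 75 km.

There are 2^3 − 1 = 7 ways to divide the 4 stops into two non-empty groups. For each, the best each vehicle can do is its own shortest tour through its group:
  {M1} + {N6, J4, Y9}: 38 + 61 = 99
  {N6} + {M1, J4, Y9}: 30 + 45 = 75
  {M1, N6} + {J4, Y9}: 66 + 40 = 106
  {J4} + {M1, N6, Y9}: 40 + 66 = 106
  {M1, J4} + {N6, Y9}: 45 + 46 = 91
  {N6, J4} + {M1, Y9}: 61 + 38 = 99
  … (7 splits in total)
Best: vehicle 1 DC → N6 → DC = 30; vehicle 2 DC → M1 → J4 → Y9 → DC = 45; combined 75.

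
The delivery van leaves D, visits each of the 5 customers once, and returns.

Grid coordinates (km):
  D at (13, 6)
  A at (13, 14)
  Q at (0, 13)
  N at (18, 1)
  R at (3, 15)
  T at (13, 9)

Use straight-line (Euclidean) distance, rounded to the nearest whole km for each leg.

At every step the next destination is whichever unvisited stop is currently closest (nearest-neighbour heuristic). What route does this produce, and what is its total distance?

From D: distances to unvisited — T=3, N=7, A=8, R=13, Q=15. Nearest is T (3).
From T: distances to unvisited — A=5, N=9, R=12, Q=14. Nearest is A (5).
From A: distances to unvisited — R=10, Q=13, N=14. Nearest is R (10).
From R: distances to unvisited — Q=4, N=21. Nearest is Q (4).
From Q: distances to unvisited — N=22. Nearest is N (22).
Return N→D: 7.
Total = 3 + 5 + 10 + 4 + 22 + 7 = 51.

Total distance 51 km via the nearest-neighbour route D → T → A → R → Q → N → D.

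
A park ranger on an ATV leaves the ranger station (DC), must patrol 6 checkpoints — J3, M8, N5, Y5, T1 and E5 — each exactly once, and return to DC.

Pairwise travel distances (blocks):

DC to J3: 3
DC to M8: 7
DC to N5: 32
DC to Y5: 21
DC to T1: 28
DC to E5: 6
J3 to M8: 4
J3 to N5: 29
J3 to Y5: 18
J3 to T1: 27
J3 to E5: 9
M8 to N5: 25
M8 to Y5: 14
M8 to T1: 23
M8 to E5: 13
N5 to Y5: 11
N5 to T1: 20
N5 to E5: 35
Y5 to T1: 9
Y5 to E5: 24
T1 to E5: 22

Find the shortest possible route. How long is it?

DC → J3 → M8 → N5 → Y5 → T1 → E5 → DC: 3+4+25+11+9+22+6 = 80
DC → J3 → M8 → N5 → Y5 → E5 → T1 → DC: 3+4+25+11+24+22+28 = 117
DC → J3 → M8 → N5 → T1 → Y5 → E5 → DC: 3+4+25+20+9+24+6 = 91
DC → J3 → M8 → N5 → T1 → E5 → Y5 → DC: 3+4+25+20+22+24+21 = 119
DC → J3 → M8 → N5 → E5 → Y5 → T1 → DC: 3+4+25+35+24+9+28 = 128
DC → J3 → M8 → N5 → E5 → T1 → Y5 → DC: 3+4+25+35+22+9+21 = 119
DC → J3 → M8 → Y5 → N5 → T1 → E5 → DC: 3+4+14+11+20+22+6 = 80
DC → J3 → M8 → Y5 → N5 → E5 → T1 → DC: 3+4+14+11+35+22+28 = 117
… (352 more)
The minimum is 80.
One optimal route: DC → J3 → M8 → N5 → Y5 → T1 → E5 → DC (or its reverse).

80 blocks — the shortest possible round trip.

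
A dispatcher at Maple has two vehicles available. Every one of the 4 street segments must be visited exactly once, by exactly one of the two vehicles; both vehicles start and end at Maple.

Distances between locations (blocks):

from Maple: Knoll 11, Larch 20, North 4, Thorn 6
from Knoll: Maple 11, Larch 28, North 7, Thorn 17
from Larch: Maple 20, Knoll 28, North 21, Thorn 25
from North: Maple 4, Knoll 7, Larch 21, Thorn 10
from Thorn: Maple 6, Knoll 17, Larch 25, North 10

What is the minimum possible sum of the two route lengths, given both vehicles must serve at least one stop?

Check every non-empty split of the stops between the two vehicles; for each half take its own optimal tour:
  {Knoll} + {Larch, North, Thorn}: 22 + 56 = 78
  {Larch} + {Knoll, North, Thorn}: 40 + 34 = 74
  {Knoll, Larch} + {North, Thorn}: 59 + 20 = 79
  {North} + {Knoll, Larch, Thorn}: 8 + 70 = 78
  {Knoll, North} + {Larch, Thorn}: 22 + 51 = 73
  {Larch, North} + {Knoll, Thorn}: 45 + 34 = 79
  … (7 splits in total)
  {Knoll, Larch, North} + {Thorn}: 59 + 12 = 71  ← best
Best: vehicle 1 Maple → Knoll → North → Larch → Maple = 59; vehicle 2 Maple → Thorn → Maple = 12; combined 71.

Minimum combined distance: 71 blocks.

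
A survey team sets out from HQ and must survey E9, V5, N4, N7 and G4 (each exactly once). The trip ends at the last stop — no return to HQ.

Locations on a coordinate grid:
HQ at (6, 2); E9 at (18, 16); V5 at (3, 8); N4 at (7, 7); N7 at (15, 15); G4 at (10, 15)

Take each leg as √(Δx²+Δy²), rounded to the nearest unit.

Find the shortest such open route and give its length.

27 — the minimum one-way total.

There are 5! = 120 possible orderings.
HQ → E9 → V5 → N4 → N7 → G4: 18+17+4+11+5 = 55
HQ → E9 → V5 → N4 → G4 → N7: 18+17+4+9+5 = 53
HQ → E9 → V5 → N7 → N4 → G4: 18+17+14+11+9 = 69
HQ → E9 → V5 → N7 → G4 → N4: 18+17+14+5+9 = 63
HQ → E9 → V5 → G4 → N4 → N7: 18+17+10+9+11 = 65
HQ → E9 → V5 → G4 → N7 → N4: 18+17+10+5+11 = 61
HQ → E9 → N4 → V5 → N7 → G4: 18+14+4+14+5 = 55
HQ → E9 → N4 → V5 → G4 → N7: 18+14+4+10+5 = 51
HQ → E9 → N4 → N7 → V5 → G4: 18+14+11+14+10 = 67
HQ → E9 → N4 → N7 → G4 → V5: 18+14+11+5+10 = 58
HQ → E9 → N4 → G4 → V5 → N7: 18+14+9+10+14 = 65
HQ → E9 → N4 → G4 → N7 → V5: 18+14+9+5+14 = 60
HQ → E9 → N7 → V5 → N4 → G4: 18+3+14+4+9 = 48
HQ → E9 → N7 → V5 → G4 → N4: 18+3+14+10+9 = 54
… (106 more)
HQ → N4 → V5 → G4 → N7 → E9: 5+4+10+5+3 = 27  ← best
The minimum is 27.
One shortest path: HQ → N4 → V5 → G4 → N7 → E9.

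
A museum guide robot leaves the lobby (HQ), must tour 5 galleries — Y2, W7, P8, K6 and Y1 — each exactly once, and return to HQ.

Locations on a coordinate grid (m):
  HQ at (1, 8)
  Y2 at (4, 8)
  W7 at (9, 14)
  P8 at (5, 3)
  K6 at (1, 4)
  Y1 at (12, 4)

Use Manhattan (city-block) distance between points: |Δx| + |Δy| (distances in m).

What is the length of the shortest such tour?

Minimum total distance: 44 m.

There are 60 distinct closed tours to check (reversals are equivalent).
HQ→Y2→W7→P8→K6→Y1→HQ: 3+11+15+5+11+15 = 60
HQ→Y2→W7→P8→Y1→K6→HQ: 3+11+15+8+11+4 = 52
HQ→Y2→W7→K6→P8→Y1→HQ: 3+11+18+5+8+15 = 60
HQ→Y2→W7→K6→Y1→P8→HQ: 3+11+18+11+8+9 = 60
HQ→Y2→W7→Y1→P8→K6→HQ: 3+11+13+8+5+4 = 44
HQ→Y2→W7→Y1→K6→P8→HQ: 3+11+13+11+5+9 = 52
HQ→Y2→P8→W7→K6→Y1→HQ: 3+6+15+18+11+15 = 68
HQ→Y2→P8→W7→Y1→K6→HQ: 3+6+15+13+11+4 = 52
HQ→Y2→P8→K6→W7→Y1→HQ: 3+6+5+18+13+15 = 60
HQ→Y2→P8→K6→Y1→W7→HQ: 3+6+5+11+13+14 = 52
HQ→Y2→P8→Y1→W7→K6→HQ: 3+6+8+13+18+4 = 52
HQ→Y2→P8→Y1→K6→W7→HQ: 3+6+8+11+18+14 = 60
HQ→Y2→K6→W7→P8→Y1→HQ: 3+7+18+15+8+15 = 66
HQ→Y2→K6→W7→Y1→P8→HQ: 3+7+18+13+8+9 = 58
… (46 more)
The minimum is 44.
One optimal route: HQ → Y2 → W7 → Y1 → P8 → K6 → HQ (or its reverse).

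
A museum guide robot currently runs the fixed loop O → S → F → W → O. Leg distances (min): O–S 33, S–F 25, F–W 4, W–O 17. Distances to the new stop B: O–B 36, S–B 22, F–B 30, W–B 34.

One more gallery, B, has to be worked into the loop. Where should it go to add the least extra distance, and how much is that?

Insertion cost between consecutive stops i–j is d(i,B) + d(B,j) − d(i,j):
  between O and S: 36 + 22 − 33 = 25
  between S and F: 22 + 30 − 25 = 27
  between F and W: 30 + 34 − 4 = 60
  between W and O: 34 + 36 − 17 = 53
Cheapest insertion is between O and S, adding 25.
New total = 79 + 25 = 104.

+25 min — insert B between O and S.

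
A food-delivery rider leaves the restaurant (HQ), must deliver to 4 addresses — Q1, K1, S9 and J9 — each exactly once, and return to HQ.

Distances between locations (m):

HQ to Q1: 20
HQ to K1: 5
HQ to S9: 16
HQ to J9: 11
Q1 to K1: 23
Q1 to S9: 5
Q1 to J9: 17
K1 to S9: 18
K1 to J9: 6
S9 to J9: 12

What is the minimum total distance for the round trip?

48 m — the shortest possible round trip.

HQ-Q1-K1-S9-J9-HQ: 20+23+18+12+11 = 84
HQ-Q1-K1-J9-S9-HQ: 20+23+6+12+16 = 77
HQ-Q1-S9-K1-J9-HQ: 20+5+18+6+11 = 60
HQ-Q1-S9-J9-K1-HQ: 20+5+12+6+5 = 48
HQ-Q1-J9-K1-S9-HQ: 20+17+6+18+16 = 77
HQ-Q1-J9-S9-K1-HQ: 20+17+12+18+5 = 72
HQ-K1-Q1-S9-J9-HQ: 5+23+5+12+11 = 56
HQ-K1-Q1-J9-S9-HQ: 5+23+17+12+16 = 73
HQ-K1-S9-Q1-J9-HQ: 5+18+5+17+11 = 56
HQ-K1-J9-Q1-S9-HQ: 5+6+17+5+16 = 49
HQ-S9-Q1-K1-J9-HQ: 16+5+23+6+11 = 61
HQ-S9-K1-Q1-J9-HQ: 16+18+23+17+11 = 85
The minimum is 48.
One optimal route: HQ → Q1 → S9 → J9 → K1 → HQ (or its reverse).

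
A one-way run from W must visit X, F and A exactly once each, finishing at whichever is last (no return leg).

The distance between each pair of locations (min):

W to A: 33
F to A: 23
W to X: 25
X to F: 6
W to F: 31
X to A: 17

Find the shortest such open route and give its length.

There are 3! = 6 possible orderings.
W → X → F → A: 25+6+23 = 54
W → X → A → F: 25+17+23 = 65
W → F → X → A: 31+6+17 = 54
W → F → A → X: 31+23+17 = 71
W → A → X → F: 33+17+6 = 56
W → A → F → X: 33+23+6 = 62
The minimum is 54.
One shortest path: W → X → F → A.

Shortest open route: 54 min.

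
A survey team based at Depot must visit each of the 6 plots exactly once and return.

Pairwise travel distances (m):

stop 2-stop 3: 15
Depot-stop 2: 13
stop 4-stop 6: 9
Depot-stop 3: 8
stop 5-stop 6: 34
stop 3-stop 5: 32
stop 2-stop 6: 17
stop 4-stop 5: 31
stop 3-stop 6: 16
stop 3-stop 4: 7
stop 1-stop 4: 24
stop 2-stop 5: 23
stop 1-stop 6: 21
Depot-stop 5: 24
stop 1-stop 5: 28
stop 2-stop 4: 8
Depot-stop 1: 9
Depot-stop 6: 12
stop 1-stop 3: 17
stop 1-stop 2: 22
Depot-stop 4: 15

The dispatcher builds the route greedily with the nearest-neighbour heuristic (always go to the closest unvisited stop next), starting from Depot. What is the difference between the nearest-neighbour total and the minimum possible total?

Depot: stop 3=8, stop 1=9, stop 6=12, stop 2=13, stop 4=15, stop 5=24 ⇒ stop 3
stop 3: stop 4=7, stop 2=15, stop 6=16, stop 1=17, stop 5=32 ⇒ stop 4
stop 4: stop 2=8, stop 6=9, stop 1=24, stop 5=31 ⇒ stop 2
stop 2: stop 6=17, stop 1=22, stop 5=23 ⇒ stop 6
stop 6: stop 1=21, stop 5=34 ⇒ stop 1
stop 1: stop 5=28 ⇒ stop 5
NN route Depot → stop 3 → stop 4 → stop 2 → stop 6 → stop 1 → stop 5 → Depot costs 113.
Optimal: Depot → stop 1 → stop 5 → stop 2 → stop 4 → stop 6 → stop 3 → Depot costs 101 (by enumerating all 360 distinct tours).
Excess = 113 − 101 = 12.

Excess over optimum: 12 m.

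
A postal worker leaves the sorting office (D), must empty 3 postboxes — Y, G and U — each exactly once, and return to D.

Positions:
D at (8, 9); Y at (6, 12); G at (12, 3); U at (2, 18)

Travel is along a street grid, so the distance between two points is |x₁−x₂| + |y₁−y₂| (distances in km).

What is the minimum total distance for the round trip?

Minimum total distance: 50 km.

There are 3 distinct closed tours to check (reversals are equivalent).
D-Y-G-U-D: 5+15+25+15 = 60
D-Y-U-G-D: 5+10+25+10 = 50
D-G-Y-U-D: 10+15+10+15 = 50
The minimum is 50.
One optimal route: D → Y → U → G → D (or its reverse).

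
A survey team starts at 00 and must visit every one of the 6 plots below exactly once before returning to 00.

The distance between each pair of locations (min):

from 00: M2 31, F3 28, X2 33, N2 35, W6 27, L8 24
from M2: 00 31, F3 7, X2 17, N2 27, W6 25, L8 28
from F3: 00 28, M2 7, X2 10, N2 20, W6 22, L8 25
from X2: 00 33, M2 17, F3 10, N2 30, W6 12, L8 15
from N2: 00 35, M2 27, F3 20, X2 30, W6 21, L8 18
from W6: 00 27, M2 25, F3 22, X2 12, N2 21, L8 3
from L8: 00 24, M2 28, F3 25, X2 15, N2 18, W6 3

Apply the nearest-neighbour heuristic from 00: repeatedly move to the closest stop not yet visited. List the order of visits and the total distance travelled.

118 min along 00 → L8 → W6 → X2 → F3 → M2 → N2 → 00.

At 00 the remaining stops are L8 24, W6 27, F3 28, M2 31, X2 33, N2 35; go to L8.
At L8 the remaining stops are W6 3, X2 15, N2 18, F3 25, M2 28; go to W6.
At W6 the remaining stops are X2 12, N2 21, F3 22, M2 25; go to X2.
At X2 the remaining stops are F3 10, M2 17, N2 30; go to F3.
At F3 the remaining stops are M2 7, N2 20; go to M2.
At M2 the remaining stops are N2 27; go to N2.
Return N2→00: 35.
Total = 24 + 3 + 12 + 10 + 7 + 27 + 35 = 118.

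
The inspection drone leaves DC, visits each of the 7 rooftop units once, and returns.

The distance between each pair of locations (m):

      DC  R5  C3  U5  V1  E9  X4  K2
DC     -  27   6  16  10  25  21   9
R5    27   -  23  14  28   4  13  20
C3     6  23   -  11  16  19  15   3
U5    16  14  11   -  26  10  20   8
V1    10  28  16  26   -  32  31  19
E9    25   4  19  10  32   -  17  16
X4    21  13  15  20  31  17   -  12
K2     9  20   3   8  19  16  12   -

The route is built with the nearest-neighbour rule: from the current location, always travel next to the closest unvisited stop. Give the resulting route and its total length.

85 m along DC → C3 → K2 → U5 → E9 → R5 → X4 → V1 → DC.

At DC the remaining stops are C3 6, K2 9, V1 10, U5 16, X4 21, E9 25, R5 27; go to C3.
At C3 the remaining stops are K2 3, U5 11, X4 15, V1 16, E9 19, R5 23; go to K2.
At K2 the remaining stops are U5 8, X4 12, E9 16, V1 19, R5 20; go to U5.
At U5 the remaining stops are E9 10, R5 14, X4 20, V1 26; go to E9.
At E9 the remaining stops are R5 4, X4 17, V1 32; go to R5.
At R5 the remaining stops are X4 13, V1 28; go to X4.
At X4 the remaining stops are V1 31; go to V1.
Return V1→DC: 10.
Total = 6 + 3 + 8 + 10 + 4 + 13 + 31 + 10 = 85.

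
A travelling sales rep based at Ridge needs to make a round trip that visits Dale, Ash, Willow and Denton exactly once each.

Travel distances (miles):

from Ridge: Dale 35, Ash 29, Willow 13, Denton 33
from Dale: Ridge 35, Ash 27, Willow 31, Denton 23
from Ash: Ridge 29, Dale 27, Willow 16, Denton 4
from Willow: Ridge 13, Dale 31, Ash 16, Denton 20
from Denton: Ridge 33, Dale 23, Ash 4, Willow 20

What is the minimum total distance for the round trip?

91 miles — the shortest possible round trip.

Ridge → Dale → Ash → Willow → Denton → Ridge: 35+27+16+20+33 = 131
Ridge → Dale → Ash → Denton → Willow → Ridge: 35+27+4+20+13 = 99
Ridge → Dale → Willow → Ash → Denton → Ridge: 35+31+16+4+33 = 119
Ridge → Dale → Willow → Denton → Ash → Ridge: 35+31+20+4+29 = 119
Ridge → Dale → Denton → Ash → Willow → Ridge: 35+23+4+16+13 = 91
Ridge → Dale → Denton → Willow → Ash → Ridge: 35+23+20+16+29 = 123
Ridge → Ash → Dale → Willow → Denton → Ridge: 29+27+31+20+33 = 140
Ridge → Ash → Dale → Denton → Willow → Ridge: 29+27+23+20+13 = 112
Ridge → Ash → Willow → Dale → Denton → Ridge: 29+16+31+23+33 = 132
Ridge → Ash → Denton → Dale → Willow → Ridge: 29+4+23+31+13 = 100
Ridge → Willow → Dale → Ash → Denton → Ridge: 13+31+27+4+33 = 108
Ridge → Willow → Ash → Dale → Denton → Ridge: 13+16+27+23+33 = 112
The minimum is 91.
One optimal route: Ridge → Dale → Denton → Ash → Willow → Ridge (or its reverse).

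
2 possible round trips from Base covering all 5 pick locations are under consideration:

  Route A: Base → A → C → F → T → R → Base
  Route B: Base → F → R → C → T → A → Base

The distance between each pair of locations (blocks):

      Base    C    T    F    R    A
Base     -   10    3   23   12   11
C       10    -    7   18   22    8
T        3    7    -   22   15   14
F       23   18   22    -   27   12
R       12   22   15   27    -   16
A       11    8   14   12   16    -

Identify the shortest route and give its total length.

Shortest is Route A, total 86 blocks.

Route A: 11 + 8 + 18 + 22 + 15 + 12 = 86
Route B: 23 + 27 + 22 + 7 + 14 + 11 = 104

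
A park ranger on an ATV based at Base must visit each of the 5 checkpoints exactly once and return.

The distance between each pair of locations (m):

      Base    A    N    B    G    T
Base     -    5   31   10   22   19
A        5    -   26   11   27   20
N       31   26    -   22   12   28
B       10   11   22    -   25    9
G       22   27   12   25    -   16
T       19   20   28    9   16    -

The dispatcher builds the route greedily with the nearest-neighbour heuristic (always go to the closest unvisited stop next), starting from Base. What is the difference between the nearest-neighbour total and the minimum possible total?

The nearest-neighbour route is 6 m longer than optimal.

From Base: A=5, B=10, T=19, G=22, N=31 → choose A (5).
From A: B=11, T=20, N=26, G=27 → choose B (11).
From B: T=9, N=22, G=25 → choose T (9).
From T: G=16, N=28 → choose G (16).
From G: N=12 → choose N (12).
NN route Base → A → B → T → G → N → Base costs 84.
Optimal: Base → A → N → G → T → B → Base costs 78 (by enumerating all 60 distinct tours).
Excess = 84 − 78 = 6.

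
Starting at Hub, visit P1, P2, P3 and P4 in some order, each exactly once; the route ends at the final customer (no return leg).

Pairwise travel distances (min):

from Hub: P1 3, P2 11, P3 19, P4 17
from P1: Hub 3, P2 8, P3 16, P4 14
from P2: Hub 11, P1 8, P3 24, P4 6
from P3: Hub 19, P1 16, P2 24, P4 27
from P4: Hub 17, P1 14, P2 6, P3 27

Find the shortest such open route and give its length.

44 min — the minimum one-way total.

There are 4! = 24 possible orderings.
Hub → P1 → P2 → P3 → P4: 3+8+24+27 = 62
Hub → P1 → P2 → P4 → P3: 3+8+6+27 = 44
Hub → P1 → P3 → P2 → P4: 3+16+24+6 = 49
Hub → P1 → P3 → P4 → P2: 3+16+27+6 = 52
Hub → P1 → P4 → P2 → P3: 3+14+6+24 = 47
Hub → P1 → P4 → P3 → P2: 3+14+27+24 = 68
Hub → P2 → P1 → P3 → P4: 11+8+16+27 = 62
Hub → P2 → P1 → P4 → P3: 11+8+14+27 = 60
Hub → P2 → P3 → P1 → P4: 11+24+16+14 = 65
Hub → P2 → P3 → P4 → P1: 11+24+27+14 = 76
Hub → P2 → P4 → P1 → P3: 11+6+14+16 = 47
Hub → P2 → P4 → P3 → P1: 11+6+27+16 = 60
Hub → P3 → P1 → P2 → P4: 19+16+8+6 = 49
Hub → P3 → P1 → P4 → P2: 19+16+14+6 = 55
… (10 more)
The minimum is 44.
One shortest path: Hub → P1 → P2 → P4 → P3.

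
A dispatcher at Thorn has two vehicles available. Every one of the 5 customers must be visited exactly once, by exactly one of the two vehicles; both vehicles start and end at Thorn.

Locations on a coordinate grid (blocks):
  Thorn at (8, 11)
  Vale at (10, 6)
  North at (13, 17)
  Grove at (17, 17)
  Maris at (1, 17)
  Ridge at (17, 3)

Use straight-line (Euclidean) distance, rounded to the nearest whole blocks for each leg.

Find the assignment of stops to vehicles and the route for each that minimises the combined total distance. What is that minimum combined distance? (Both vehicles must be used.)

Minimum combined distance: 57 blocks.

There are 2^4 − 1 = 15 ways to divide the 5 stops into two non-empty groups. For each, the best each vehicle can do is its own shortest tour through its group:
  {Vale} + {North, Grove, Maris, Ridge}: 10 + 51 = 61
  {North} + {Vale, Grove, Maris, Ridge}: 16 + 52 = 68
  {Vale, North} + {Grove, Maris, Ridge}: 24 + 51 = 75
  {Grove} + {Vale, North, Maris, Ridge}: 22 + 49 = 71
  {Vale, Grove} + {North, Maris, Ridge}: 29 + 48 = 77
  {North, Grove} + {Vale, Maris, Ridge}: 23 + 43 = 66
  … (15 splits in total)
  {Maris} + {Vale, North, Grove, Ridge}: 18 + 39 = 57  ← best
Best: vehicle 1 Thorn → Maris → Thorn = 18; vehicle 2 Thorn → Vale → Ridge → Grove → North → Thorn = 39; combined 57.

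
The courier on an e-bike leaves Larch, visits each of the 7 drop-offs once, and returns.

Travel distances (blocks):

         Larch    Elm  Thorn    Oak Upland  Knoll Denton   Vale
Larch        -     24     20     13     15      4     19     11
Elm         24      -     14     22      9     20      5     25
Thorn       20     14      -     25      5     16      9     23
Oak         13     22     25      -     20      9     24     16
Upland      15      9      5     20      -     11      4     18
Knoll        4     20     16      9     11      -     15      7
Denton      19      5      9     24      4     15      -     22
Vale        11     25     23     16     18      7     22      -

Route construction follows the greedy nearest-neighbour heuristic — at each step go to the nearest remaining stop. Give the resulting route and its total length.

Nearest-neighbour total = 90 blocks; route Larch → Knoll → Vale → Oak → Upland → Denton → Elm → Thorn → Larch.

At Larch the remaining stops are Knoll 4, Vale 11, Oak 13, Upland 15, Denton 19, Thorn 20, Elm 24; go to Knoll.
At Knoll the remaining stops are Vale 7, Oak 9, Upland 11, Denton 15, Thorn 16, Elm 20; go to Vale.
At Vale the remaining stops are Oak 16, Upland 18, Denton 22, Thorn 23, Elm 25; go to Oak.
At Oak the remaining stops are Upland 20, Elm 22, Denton 24, Thorn 25; go to Upland.
At Upland the remaining stops are Denton 4, Thorn 5, Elm 9; go to Denton.
At Denton the remaining stops are Elm 5, Thorn 9; go to Elm.
At Elm the remaining stops are Thorn 14; go to Thorn.
Return Thorn→Larch: 20.
Total = 4 + 7 + 16 + 20 + 4 + 5 + 14 + 20 = 90.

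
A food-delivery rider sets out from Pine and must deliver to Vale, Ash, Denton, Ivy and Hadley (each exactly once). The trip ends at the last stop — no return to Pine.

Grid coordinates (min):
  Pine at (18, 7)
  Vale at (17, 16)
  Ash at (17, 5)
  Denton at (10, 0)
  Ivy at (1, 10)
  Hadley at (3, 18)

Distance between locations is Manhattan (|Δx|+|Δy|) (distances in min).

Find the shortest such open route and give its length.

There are 5! = 120 possible orderings.
Pine → Vale → Ash → Denton → Ivy → Hadley: 10+11+12+19+10 = 62
Pine → Vale → Ash → Denton → Hadley → Ivy: 10+11+12+25+10 = 68
Pine → Vale → Ash → Ivy → Denton → Hadley: 10+11+21+19+25 = 86
Pine → Vale → Ash → Ivy → Hadley → Denton: 10+11+21+10+25 = 77
Pine → Vale → Ash → Hadley → Denton → Ivy: 10+11+27+25+19 = 92
Pine → Vale → Ash → Hadley → Ivy → Denton: 10+11+27+10+19 = 77
Pine → Vale → Denton → Ash → Ivy → Hadley: 10+23+12+21+10 = 76
Pine → Vale → Denton → Ash → Hadley → Ivy: 10+23+12+27+10 = 82
Pine → Vale → Denton → Ivy → Ash → Hadley: 10+23+19+21+27 = 100
Pine → Vale → Denton → Ivy → Hadley → Ash: 10+23+19+10+27 = 89
Pine → Vale → Denton → Hadley → Ash → Ivy: 10+23+25+27+21 = 106
Pine → Vale → Denton → Hadley → Ivy → Ash: 10+23+25+10+21 = 89
Pine → Vale → Ivy → Ash → Denton → Hadley: 10+22+21+12+25 = 90
Pine → Vale → Ivy → Ash → Hadley → Denton: 10+22+21+27+25 = 105
… (106 more)
Pine → Ash → Vale → Hadley → Ivy → Denton: 3+11+16+10+19 = 59  ← best
The minimum is 59.
One shortest path: Pine → Ash → Vale → Hadley → Ivy → Denton.

Shortest open route: 59 min.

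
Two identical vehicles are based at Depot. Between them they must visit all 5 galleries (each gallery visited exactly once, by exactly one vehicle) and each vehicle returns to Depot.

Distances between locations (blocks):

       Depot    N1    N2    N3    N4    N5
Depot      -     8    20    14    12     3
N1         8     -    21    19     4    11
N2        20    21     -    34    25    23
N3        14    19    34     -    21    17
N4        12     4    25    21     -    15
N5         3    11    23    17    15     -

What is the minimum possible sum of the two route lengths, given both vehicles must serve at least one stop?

There are 2^4 − 1 = 15 ways to divide the 5 stops into two non-empty groups. For each, the best each vehicle can do is its own shortest tour through its group:
  {N1} + {N2, N3, N4, N5}: 16 + 86 = 102
  {N2} + {N1, N3, N4, N5}: 40 + 53 = 93
  {N1, N2} + {N3, N4, N5}: 49 + 53 = 102
  {N3} + {N1, N2, N4, N5}: 28 + 63 = 91
  {N1, N3} + {N2, N4, N5}: 41 + 63 = 104
  {N2, N3} + {N1, N4, N5}: 68 + 30 = 98
  … (15 splits in total)
  {N1, N2, N3, N4} + {N5}: 80 + 6 = 86  ← best
Best: vehicle 1 Depot → N2 → N1 → N4 → N3 → Depot = 80; vehicle 2 Depot → N5 → Depot = 6; combined 86.

Minimum combined distance: 86 blocks.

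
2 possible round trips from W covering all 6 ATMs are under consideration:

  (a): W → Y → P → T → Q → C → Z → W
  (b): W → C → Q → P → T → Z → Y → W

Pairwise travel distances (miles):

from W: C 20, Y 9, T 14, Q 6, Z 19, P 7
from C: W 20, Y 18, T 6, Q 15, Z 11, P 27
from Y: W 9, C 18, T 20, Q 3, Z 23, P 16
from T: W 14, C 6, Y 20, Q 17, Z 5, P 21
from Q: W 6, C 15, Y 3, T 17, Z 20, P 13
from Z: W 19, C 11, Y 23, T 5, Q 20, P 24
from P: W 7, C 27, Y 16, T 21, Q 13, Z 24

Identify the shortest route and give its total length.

(a): 9 + 16 + 21 + 17 + 15 + 11 + 19 = 108
(b): 20 + 15 + 13 + 21 + 5 + 23 + 9 = 106

Shortest is (b), total 106 miles.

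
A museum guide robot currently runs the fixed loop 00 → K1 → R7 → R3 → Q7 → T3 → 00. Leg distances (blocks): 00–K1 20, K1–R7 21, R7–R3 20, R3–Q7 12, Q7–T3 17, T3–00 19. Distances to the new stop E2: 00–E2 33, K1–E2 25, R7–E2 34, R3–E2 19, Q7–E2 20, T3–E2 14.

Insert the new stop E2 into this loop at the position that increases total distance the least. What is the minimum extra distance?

Insertion cost between consecutive stops i–j is d(i,E2) + d(E2,j) − d(i,j):
  between 00 and K1: 33 + 25 − 20 = 38
  between K1 and R7: 25 + 34 − 21 = 38
  between R7 and R3: 34 + 19 − 20 = 33
  between R3 and Q7: 19 + 20 − 12 = 27
  between Q7 and T3: 20 + 14 − 17 = 17
  between T3 and 00: 14 + 33 − 19 = 28
Cheapest insertion is between Q7 and T3, adding 17.
New total = 109 + 17 = 126.

Minimum extra distance: 17 blocks, inserting E2 between Q7 and T3.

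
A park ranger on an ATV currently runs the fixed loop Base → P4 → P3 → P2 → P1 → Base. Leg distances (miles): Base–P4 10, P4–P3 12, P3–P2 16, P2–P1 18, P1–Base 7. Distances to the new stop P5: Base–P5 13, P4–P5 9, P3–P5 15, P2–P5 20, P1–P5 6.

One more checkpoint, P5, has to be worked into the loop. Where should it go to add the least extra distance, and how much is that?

Insertion cost between consecutive stops i–j is d(i,P5) + d(P5,j) − d(i,j):
  between Base and P4: 13 + 9 − 10 = 12
  between P4 and P3: 9 + 15 − 12 = 12
  between P3 and P2: 15 + 20 − 16 = 19
  between P2 and P1: 20 + 6 − 18 = 8
  between P1 and Base: 6 + 13 − 7 = 12
Cheapest insertion is between P2 and P1, adding 8.
New total = 63 + 8 = 71.

Minimum extra distance: 8 miles, inserting P5 between P2 and P1.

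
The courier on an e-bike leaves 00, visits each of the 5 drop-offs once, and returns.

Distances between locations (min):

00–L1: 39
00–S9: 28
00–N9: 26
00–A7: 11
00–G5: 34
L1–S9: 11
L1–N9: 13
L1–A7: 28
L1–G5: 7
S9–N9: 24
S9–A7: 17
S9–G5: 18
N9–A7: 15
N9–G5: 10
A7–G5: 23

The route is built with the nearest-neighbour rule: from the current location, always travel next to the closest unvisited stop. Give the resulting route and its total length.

Total distance 82 min via the nearest-neighbour route 00 → A7 → N9 → G5 → L1 → S9 → 00.

At 00 the remaining stops are A7 11, N9 26, S9 28, G5 34, L1 39; go to A7.
At A7 the remaining stops are N9 15, S9 17, G5 23, L1 28; go to N9.
At N9 the remaining stops are G5 10, L1 13, S9 24; go to G5.
At G5 the remaining stops are L1 7, S9 18; go to L1.
At L1 the remaining stops are S9 11; go to S9.
Return S9→00: 28.
Total = 11 + 15 + 10 + 7 + 11 + 28 = 82.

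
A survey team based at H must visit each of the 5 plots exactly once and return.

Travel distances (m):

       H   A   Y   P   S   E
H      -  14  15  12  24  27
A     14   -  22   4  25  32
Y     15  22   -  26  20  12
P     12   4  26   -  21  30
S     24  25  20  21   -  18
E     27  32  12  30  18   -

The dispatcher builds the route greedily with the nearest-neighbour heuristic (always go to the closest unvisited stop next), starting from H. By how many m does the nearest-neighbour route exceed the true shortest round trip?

Excess over optimum: 8 m.

H: P=12, A=14, Y=15, S=24, E=27 ⇒ P
P: A=4, S=21, Y=26, E=30 ⇒ A
A: Y=22, S=25, E=32 ⇒ Y
Y: E=12, S=20 ⇒ E
E: S=18 ⇒ S
NN route H → P → A → Y → E → S → H costs 92.
Optimal: H → A → P → S → E → Y → H costs 84 (by enumerating all 60 distinct tours).
Excess = 92 − 84 = 8.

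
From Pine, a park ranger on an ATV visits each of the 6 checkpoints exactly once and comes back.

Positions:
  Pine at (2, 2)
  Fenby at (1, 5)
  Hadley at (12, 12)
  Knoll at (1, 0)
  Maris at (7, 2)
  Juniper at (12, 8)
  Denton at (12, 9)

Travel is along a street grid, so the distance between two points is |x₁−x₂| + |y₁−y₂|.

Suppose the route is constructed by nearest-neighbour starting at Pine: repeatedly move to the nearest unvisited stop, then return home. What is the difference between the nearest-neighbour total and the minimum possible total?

From Pine: Knoll=3, Fenby=4, Maris=5, Juniper=16, Denton=17, Hadley=20 → choose Knoll (3).
From Knoll: Fenby=5, Maris=8, Juniper=19, Denton=20, Hadley=23 → choose Fenby (5).
From Fenby: Maris=9, Juniper=14, Denton=15, Hadley=18 → choose Maris (9).
From Maris: Juniper=11, Denton=12, Hadley=15 → choose Juniper (11).
From Juniper: Denton=1, Hadley=4 → choose Denton (1).
From Denton: Hadley=3 → choose Hadley (3).
NN route Pine → Knoll → Fenby → Maris → Juniper → Denton → Hadley → Pine costs 52.
Optimal: Pine → Knoll → Fenby → Hadley → Denton → Juniper → Maris → Pine costs 46 (by enumerating all 360 distinct tours).
Excess = 52 − 46 = 6.

Excess over optimum: 6.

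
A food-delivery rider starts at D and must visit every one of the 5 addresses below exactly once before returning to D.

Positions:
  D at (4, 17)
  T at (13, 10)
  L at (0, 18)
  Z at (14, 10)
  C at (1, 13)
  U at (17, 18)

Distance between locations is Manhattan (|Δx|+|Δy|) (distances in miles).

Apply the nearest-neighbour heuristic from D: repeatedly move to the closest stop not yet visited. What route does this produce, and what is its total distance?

52 miles along D → L → C → T → Z → U → D.

D → [L:5 / C:7 / U:14 / T:16 / Z:17] → L (5)
L → [C:6 / U:17 / T:21 / Z:22] → C (6)
C → [T:15 / Z:16 / U:21] → T (15)
T → [Z:1 / U:12] → Z (1)
Z → [U:11] → U (11)
Return U→D: 14.
Total = 5 + 6 + 15 + 1 + 11 + 14 = 52.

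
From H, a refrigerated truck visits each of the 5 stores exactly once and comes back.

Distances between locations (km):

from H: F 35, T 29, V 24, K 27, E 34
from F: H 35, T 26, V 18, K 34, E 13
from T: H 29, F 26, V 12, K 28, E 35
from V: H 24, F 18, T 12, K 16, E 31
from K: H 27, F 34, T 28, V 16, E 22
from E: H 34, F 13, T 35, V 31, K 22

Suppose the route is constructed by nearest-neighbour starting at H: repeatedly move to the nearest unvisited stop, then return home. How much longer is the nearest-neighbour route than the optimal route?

The nearest-neighbour route is 3 km longer than optimal.

From H: V=24, K=27, T=29, E=34, F=35 → choose V (24).
From V: T=12, K=16, F=18, E=31 → choose T (12).
From T: F=26, K=28, E=35 → choose F (26).
From F: E=13, K=34 → choose E (13).
From E: K=22 → choose K (22).
NN route H → V → T → F → E → K → H costs 124.
Optimal: H → T → V → F → E → K → H costs 121 (by enumerating all 60 distinct tours).
Excess = 124 − 121 = 3.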